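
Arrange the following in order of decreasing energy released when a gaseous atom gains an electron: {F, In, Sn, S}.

F, S, Sn, In

F is in period 2, group 17; S is in period 3, group 16; In is in period 5, group 13; Sn is in period 5, group 14.
Electron affinity generally becomes more exothermic across a period toward the halogens and less exothermic down a group.
Here both period and group differ, so the two effects have to be weighed against each other.
Sn > In: Sn lies to the right of In in period 5, so the across-period effect alone puts Sn higher.
S > Sn: both effects reinforce here, so S is clearly the higher of the two.
F > S: both effects reinforce here, so F is clearly the higher of the two.
Tabulated electron affinity (kJ/mol): F 328, S 200, In 29, Sn 107.
So from highest to lowest: F > S > Sn > In.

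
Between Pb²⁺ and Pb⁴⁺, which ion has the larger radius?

Both ions have Z = 82 protons, but Pb⁴⁺ has lost more electrons, so its remaining electrons feel a larger effective nuclear charge per electron and are pulled in more tightly.
Higher positive charge → smaller ion, so Pb²⁺ > Pb⁴⁺.

Pb²⁺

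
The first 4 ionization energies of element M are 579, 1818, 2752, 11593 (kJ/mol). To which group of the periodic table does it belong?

Group 13

Look for the largest jump between consecutive ionization energies: IE4/IE3 ≈ 4.2, far larger than any earlier ratio.
That jump marks the point where a core electron is being removed. So the atom has 3 valence electrons.
A main-group element with 3 valence electrons is in group 13.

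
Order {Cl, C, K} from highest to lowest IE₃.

Consider each +2 ion: Cl²⁺ still has 5 valence electrons; C²⁺ still has 2 valence electrons; K²⁺ is already 1 electron into the core.
Usually core removal costs more than valence removal, but here the competition is close: a tightly held n=2 valence electron can cost more to remove than an n=3 core electron, so the actual values have to decide it.
Valence configurations: Cl²⁺ [Ne]3s²3p³, C²⁺ [He]2s².
Tabulated IE_3 (kJ/mol): Cl 3822, C 4620, K 4420.
Hence IE_3: Cl < K < C.

C > K > Cl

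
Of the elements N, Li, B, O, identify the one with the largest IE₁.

Li is in period 2, group 1; B is in period 2, group 13; N is in period 2, group 15; O is in period 2, group 16.
First ionization energy rises across a period (greater Z_eff holds electrons more tightly) and falls down a group (valence electrons are farther from the nucleus).
All lie in period 2; the across-period trend (first ionization energy increases left to right) applies, with the exception below.
Note the exception: N has a higher first ionization energy than O, contrary to the simple trend — pairing an electron in O's 2p⁴ costs repulsion energy, so O ionizes more easily than half-filled N (2p³).
Approximate values (kJ/mol): Li 520, B 801, N 1402, O 1314.
The largest IE₁ among these belongs to N.

N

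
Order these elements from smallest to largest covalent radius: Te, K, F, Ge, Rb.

Radius decreases left→right (rising Z_eff, same n) and increases top→bottom (higher n).
Neither a single period nor a single group — weigh both effects.
Ge > F: relative to F, both the across-period and down-group shifts push Ge's atomic radius up.
Te > Ge: the two effects oppose for this pair; the down-group effect wins (136 vs 121 pm).
K > Te: the two effects oppose for this pair; the across-period effect wins (196 vs 136 pm).
Rb > K: they share group 1; the group trend gives Rb the larger value.
For reference (pm): F 64, K 196, Ge 121, Rb 210, Te 136.
So from smallest to largest: F < Ge < Te < K < Rb.

F < Ge < Te < K < Rb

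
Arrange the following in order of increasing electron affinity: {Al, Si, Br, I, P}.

Al is in period 3, group 13; Si is in period 3, group 14; P is in period 3, group 15; Br is in period 4, group 17; I is in period 5, group 17.
Adding an electron releases more energy for atoms nearer the top right (short of the noble gases).
Here both period and group differ, so the two effects have to be weighed against each other.
P > Al: P lies to the right of Al in period 3, so the across-period effect alone puts P higher.
Si > P: this pair runs against the simple trend — see the exception note.
I > Si: the two effects oppose for this pair; the across-period effect wins (295 vs 134 kJ/mol).
Br > I: they share group 17; the group trend gives Br the larger value.
Note the exception: Si has a higher electron affinity than P, contrary to the simple trend — adding an electron to P's half-filled 3p³ is unfavourable, so Si (3p²) has the more exothermic EA.
Approximate values (kJ/mol): Al 42, Si 134, P 72, Br 325, I 295.
So from lowest to highest: Al < P < Si < I < Br.

Al, P, Si, I, Br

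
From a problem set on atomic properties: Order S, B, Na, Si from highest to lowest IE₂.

Na > B > S > Si

Consider each +1 ion: S⁺ still has 5 valence electrons; B⁺ still has 2 valence electrons; Na⁺ is the bare [Ne] core; Si⁺ still has 3 valence electrons.
Core electrons are held far more tightly than valence electrons, so Na tops the IE_2 order.
Valence configurations: S⁺ [Ne]3s²3p³, B⁺ [He]2s², Si⁺ [Ne]3s²3p¹.
The numbers (kJ/mol): S 2252, B 2427, Na 4562, Si 1577.
Overall IE_2 order: Si < S < B < Na.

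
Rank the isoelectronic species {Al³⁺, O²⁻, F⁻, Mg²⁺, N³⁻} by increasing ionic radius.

Al³⁺, Mg²⁺, F⁻, O²⁻, N³⁻

All of these have 10 electrons, so size is governed by nuclear charge alone: the more protons, the stronger the pull on the same electron cloud, and the smaller the ion.
Nuclear charges: Al³⁺ (Z=13), Mg²⁺ (Z=12), F⁻ (Z=9), O²⁻ (Z=8), N³⁻ (Z=7).
Smallest to largest: Al³⁺ < Mg²⁺ < F⁻ < O²⁻ < N³⁻.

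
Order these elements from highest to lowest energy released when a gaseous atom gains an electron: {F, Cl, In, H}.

H is in period 1, group 1; F is in period 2, group 17; Cl is in period 3, group 17; In is in period 5, group 13.
Adding an electron releases more energy for atoms nearer the top right (short of the noble gases).
These span different periods and groups, so the two trends combine.
H > In: the two effects oppose for this pair; the down-group effect wins (73 vs 29 kJ/mol).
F > H: the two effects oppose for this pair; the across-period effect wins (328 vs 73 kJ/mol).
Cl > F: this pair runs against the simple trend — see the exception note.
Note the exception: Cl has a higher electron affinity than F, contrary to the simple trend — F's small 2p subshell makes the incoming electron feel strong e⁻–e⁻ repulsion, so Cl actually releases more energy on gaining an electron.
For reference (kJ/mol): H 73, F 328, Cl 349, In 29.
So from highest to lowest: Cl > F > H > In.

Cl > F > H > In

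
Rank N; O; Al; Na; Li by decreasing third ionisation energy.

Li > Na > O > N > Al

The third ionization energy removes an electron from the +2 ion. For each element: N²⁺ still has 3 valence electrons; O²⁺ still has 4 valence electrons; Al²⁺ still has 1 valence electron; Na²⁺ is already 1 electron into the core; Li²⁺ is already 1 electron into the core.
Breaking into a closed-shell core is much more expensive than removing a leftover valence electron — Na and Li have the largest IE_3 here.
Valence configurations: N²⁺ [He]2s²2p¹, O²⁺ [He]2s²2p², Al²⁺ [Ne]3s¹.
The numbers (kJ/mol): N 4578, O 5300, Al 2745, Na 6910, Li 11815.
So the third ionization energies run Al < N < O < Na < Li.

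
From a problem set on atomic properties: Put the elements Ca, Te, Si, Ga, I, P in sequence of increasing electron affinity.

Si is in period 3, group 14; P is in period 3, group 15; Ca is in period 4, group 2; Ga is in period 4, group 13; Te is in period 5, group 16; I is in period 5, group 17.
Adding an electron releases more energy for atoms nearer the top right (short of the noble gases).
These span different periods and groups, so the two trends combine.
Ga > Ca: both are in period 4; the period trend gives Ga the larger value.
P > Ga: both effects reinforce here, so P is clearly the higher of the two.
Si > P: this pair runs against the simple trend — see the exception note.
Te > Si: period and group pull opposite ways; the across-period shift dominates (190 vs 134 kJ/mol).
I > Te: both are in period 5; the period trend gives I the larger value.
Note the exception: Si has a higher electron affinity than P, contrary to the simple trend — adding an electron to P's half-filled 3p³ is unfavourable, so Si (3p²) has the more exothermic EA.
Approximate values (kJ/mol): Si 134, P 72, Ca 2, Ga 29, Te 190, I 295.
So from lowest to highest: Ca < Ga < P < Si < Te < I.

Ca < Ga < P < Si < Te < I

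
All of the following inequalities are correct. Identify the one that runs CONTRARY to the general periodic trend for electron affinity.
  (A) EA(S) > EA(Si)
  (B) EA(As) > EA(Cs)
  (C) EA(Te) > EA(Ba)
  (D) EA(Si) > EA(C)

(D)

The general trend: electron affinity increases across a period and decreases down a group.
(A) S (period 3, group 16) vs Si (period 3, group 14): the stated order agrees with the simple trend.
(B) As (period 4, group 15) vs Cs (period 6, group 1): the stated order agrees with the simple trend.
(C) Te (period 5, group 16) vs Ba (period 6, group 2): the stated order agrees with the simple trend.
(D) Si (period 3, group 14) vs C (period 2, group 14): the stated order contradicts the simple trend.
The exception is (D): Si's larger, more diffuse 3p orbitals accept an added electron slightly more readily than C's compact 2p.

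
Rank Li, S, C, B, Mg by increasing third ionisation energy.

Consider each +2 ion: Li²⁺ is already 1 electron into the core; S²⁺ still has 4 valence electrons; C²⁺ still has 2 valence electrons; B²⁺ still has 1 valence electron; Mg²⁺ is the bare [Ne] core.
Pulling an electron out of a noble-gas core costs far more than removing a remaining valence electron, so Mg and Li sit at the high end of IE_3.
Valence configurations: S²⁺ [Ne]3s²3p², C²⁺ [He]2s², B²⁺ [He]2s¹.
Approximate IE_3 values (kJ/mol): Li 11815, S 3357, C 4620, B 3660, Mg 7733.
So the third ionization energies run S < B < C < Mg < Li.

S < B < C < Mg < Li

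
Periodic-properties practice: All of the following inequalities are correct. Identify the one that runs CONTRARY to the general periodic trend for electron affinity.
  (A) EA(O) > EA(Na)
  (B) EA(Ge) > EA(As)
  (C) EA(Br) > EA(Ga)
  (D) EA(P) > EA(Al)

(B)

The general trend: electron affinity increases across a period and decreases down a group.
(A) O (period 2, group 16) vs Na (period 3, group 1): the stated order agrees with the simple trend.
(B) Ge (period 4, group 14) vs As (period 4, group 15): the stated order contradicts the simple trend.
(C) Br (period 4, group 17) vs Ga (period 4, group 13): the stated order agrees with the simple trend.
(D) P (period 3, group 15) vs Al (period 3, group 13): the stated order agrees with the simple trend.
The exception is (B): adding an electron to As's half-filled 4p³ is unfavourable, so Ge (4p²) has the more exothermic EA.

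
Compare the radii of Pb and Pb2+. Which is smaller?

Pb2+

Forming Pb2+ removes 2 electrons from Pb. Fewer electrons for the same nuclear charge means less shielding and a higher Z_eff on the remaining electrons.
A cation is smaller than its parent atom: Pb2+ < Pb.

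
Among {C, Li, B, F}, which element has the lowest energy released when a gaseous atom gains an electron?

B

Li is in period 2, group 1; B is in period 2, group 13; C is in period 2, group 14; F is in period 2, group 17.
Electron affinity generally becomes more exothermic across a period toward the halogens and less exothermic down a group.
All lie in period 2; the across-period trend (electron affinity increases left to right) applies, with the exception below.
Note the exception: Li has a higher electron affinity than B, contrary to the simple trend — B's ns²np¹ configuration gives only a small electron affinity — the sparsely filled np subshell binds an added electron weakly.
Approximate values (kJ/mol): Li 60, B 27, C 122, F 328.
The lowest energy released when a gaseous atom gains an electron among these belongs to B.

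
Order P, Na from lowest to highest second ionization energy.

After 1 electron has been removed, what remains? P⁺ still has 4 valence electrons; Na⁺ is the bare [Ne] core.
Core electrons are held far more tightly than valence electrons, so Na tops the IE_2 order.
The numbers (kJ/mol): P 1907, Na 4562.
So the second ionization energies run P < Na.

P < Na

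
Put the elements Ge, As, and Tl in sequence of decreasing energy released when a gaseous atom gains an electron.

Ge, As, Tl

Ge is in period 4, group 14; As is in period 4, group 15; Tl is in period 6, group 13.
EA tends to increase across a period and decrease down a group, though the pattern is less regular than for IE or radius.
Neither a single period nor a single group — weigh both effects.
As > Tl: relative to Tl, both the across-period and down-group shifts push As's electron affinity up.
Ge > As: this pair runs against the simple trend — see the exception note.
Note the exception: Ge has a higher electron affinity than As, contrary to the simple trend — adding an electron to As's half-filled 4p³ is unfavourable, so Ge (4p²) has the more exothermic EA.
Approximate values (kJ/mol): Ge 119, As 78, Tl 19.
So from highest to lowest: Ge > As > Tl.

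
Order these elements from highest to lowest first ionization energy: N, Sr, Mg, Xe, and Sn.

N > Xe > Mg > Sn > Sr

N is in period 2, group 15; Mg is in period 3, group 2; Sr is in period 5, group 2; Sn is in period 5, group 14; Xe is in period 5, group 18.
First ionization energy rises across a period (greater Z_eff holds electrons more tightly) and falls down a group (valence electrons are farther from the nucleus).
Neither a single period nor a single group — weigh both effects.
Sn > Sr: both are in period 5; the period trend gives Sn the larger value.
Mg > Sn: the two effects oppose for this pair; the down-group effect wins (738 vs 709 kJ/mol).
Xe > Mg: the two effects oppose for this pair; the across-period effect wins (1170 vs 738 kJ/mol).
N > Xe: period and group pull opposite ways; the down-group shift dominates (1402 vs 1170 kJ/mol).
Approximate values (kJ/mol): N 1402, Mg 738, Sr 550, Sn 709, Xe 1170.
So from highest to lowest: N > Xe > Mg > Sn > Sr.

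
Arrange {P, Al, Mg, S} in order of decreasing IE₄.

After 3 electrons have been removed, what remains? P³⁺ still has 2 valence electrons; Al³⁺ is the bare [Ne] core; Mg³⁺ is already 1 electron into the core; S³⁺ still has 3 valence electrons.
Pulling an electron out of a noble-gas core costs far more than removing a remaining valence electron, so Mg and Al sit at the high end of IE_4.
Valence configurations: P³⁺ [Ne]3s², S³⁺ [Ne]3s²3p¹.
S³⁺ loses a lone 3p electron whereas P³⁺ must break into a filled 3s² pair, so IE_4(P) > IE_4(S) even though S has the higher nuclear charge.
Tabulated IE_4 (kJ/mol): P 4964, Al 11577, Mg 10543, S 4556.
Overall IE_4 order: S < P < Mg < Al.

Al > Mg > P > S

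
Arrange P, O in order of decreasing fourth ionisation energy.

O > P

IE_4 is the cost of taking one more electron from the +3 cation: P³⁺ still has 2 valence electrons; O³⁺ still has 3 valence electrons.
All are still removing valence electrons, so compare the +3 ions as you would atoms: IE_4 generally rises across a period (higher Z_eff) and falls down a group (larger shell), subject to the usual subshell exceptions.
Valence configurations: P³⁺ [Ne]3s², O³⁺ [He]2s²2p¹.
The numbers (kJ/mol): P 4964, O 7469.
Overall IE_4 order: P < O.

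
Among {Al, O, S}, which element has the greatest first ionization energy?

O

O is in period 2, group 16; Al is in period 3, group 13; S is in period 3, group 16.
Removing the outermost electron gets harder across a period and easier down a group.
Neither a single period nor a single group — weigh both effects.
S > Al: S lies to the right of Al in period 3, so the across-period effect alone puts S higher.
O > S: O sits above S in group 16, so the down-group effect alone puts O higher.
Approximate values (kJ/mol): O 1314, Al 578, S 1000.
The greatest first ionization energy among these belongs to O.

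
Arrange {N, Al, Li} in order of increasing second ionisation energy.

The second ionization energy removes an electron from the +1 ion. For each element: N⁺ still has 4 valence electrons; Al⁺ still has 2 valence electrons; Li⁺ is the bare [He] core.
Breaking into a closed-shell core is much more expensive than removing a leftover valence electron — Li has the largest IE_2 here.
Valence configurations: N⁺ [He]2s²2p², Al⁺ [Ne]3s².
The numbers (kJ/mol): N 2856, Al 1817, Li 7298.
Overall IE_2 order: Al < N < Li.

Al, N, Li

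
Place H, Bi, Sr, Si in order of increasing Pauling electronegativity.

H is in period 1, group 1; Si is in period 3, group 14; Sr is in period 5, group 2; Bi is in period 6, group 15.
EN rises left→right (higher Z_eff, smaller atoms) and falls top→bottom (larger, more shielded atoms).
These span different periods and groups, so the two trends combine.
Si > Sr: relative to Sr, both the across-period and down-group shifts push Si's electronegativity up.
Bi > Si: the two effects oppose for this pair; the across-period effect wins (2.02 vs 1.90).
H > Bi: period and group pull opposite ways; the down-group shift dominates (2.20 vs 2.02).
Tabulated electronegativity (Pauling): H 2.20, Si 1.90, Sr 0.95, Bi 2.02.
So from lowest to highest: Sr < Si < Bi < H.

Sr, Si, Bi, H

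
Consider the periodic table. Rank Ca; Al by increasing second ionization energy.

The second ionization energy removes an electron from the +1 ion. For each element: Ca⁺ still has 1 valence electron; Al⁺ still has 2 valence electrons.
All are still removing valence electrons, so compare the +1 ions as you would atoms: IE_2 generally rises across a period (higher Z_eff) and falls down a group (larger shell), subject to the usual subshell exceptions.
Valence configurations: Ca⁺ [Ar]4s¹, Al⁺ [Ne]3s².
Approximate IE_2 values (kJ/mol): Ca 1145, Al 1817.
So the second ionization energies run Ca < Al.

Ca < Al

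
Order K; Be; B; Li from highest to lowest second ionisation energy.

The second ionization energy removes an electron from the +1 ion. For each element: K⁺ is the bare [Ar] core; Be⁺ still has 1 valence electron; B⁺ still has 2 valence electrons; Li⁺ is the bare [He] core.
Core electrons are held far more tightly than valence electrons, so K and Li top the IE_2 order.
Valence configurations: Be⁺ [He]2s¹, B⁺ [He]2s².
Tabulated IE_2 (kJ/mol): K 3052, Be 1757, B 2427, Li 7298.
Putting it together, IE_2: Be < B < K < Li.

Li > K > B > Be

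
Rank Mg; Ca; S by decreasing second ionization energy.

S, Mg, Ca

IE_2 is the cost of taking one more electron from the +1 cation: Mg⁺ still has 1 valence electron; Ca⁺ still has 1 valence electron; S⁺ still has 5 valence electrons.
All are still removing valence electrons, so compare the +1 ions as you would atoms: IE_2 generally rises across a period (higher Z_eff) and falls down a group (larger shell), subject to the usual subshell exceptions.
Valence configurations: Mg⁺ [Ne]3s¹, Ca⁺ [Ar]4s¹, S⁺ [Ne]3s²3p³.
Approximate IE_2 values (kJ/mol): Mg 1451, Ca 1145, S 2252.
So the second ionization energies run Ca < Mg < S.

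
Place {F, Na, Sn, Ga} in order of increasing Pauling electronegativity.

Electronegativity increases across a period and decreases down a group, tracking effective nuclear charge and atomic size.
These span different periods and groups, so the two trends combine.
Ga > Na: the two effects oppose for this pair; the across-period effect wins (1.81 vs 0.93).
Sn > Ga: period and group pull opposite ways; the across-period shift dominates (1.96 vs 1.81).
F > Sn: relative to Sn, both the across-period and down-group shifts push F's electronegativity up.
For reference (Pauling): F 3.98, Na 0.93, Ga 1.81, Sn 1.96.
So from lowest to highest: Na < Ga < Sn < F.

Na < Ga < Sn < F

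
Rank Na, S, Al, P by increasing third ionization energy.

Al, P, S, Na

IE_3 is the cost of taking one more electron from the +2 cation: Na²⁺ is already 1 electron into the core; S²⁺ still has 4 valence electrons; Al²⁺ still has 1 valence electron; P²⁺ still has 3 valence electrons.
Breaking into a closed-shell core is much more expensive than removing a leftover valence electron — Na has the largest IE_3 here.
Valence configurations: S²⁺ [Ne]3s²3p², Al²⁺ [Ne]3s¹, P²⁺ [Ne]3s²3p¹.
The numbers (kJ/mol): Na 6910, S 3357, Al 2745, P 2914.
Overall IE_3 order: Al < P < S < Na.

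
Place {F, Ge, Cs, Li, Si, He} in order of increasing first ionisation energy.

Cs, Li, Ge, Si, F, He

He is in period 1, group 18; Li is in period 2, group 1; F is in period 2, group 17; Si is in period 3, group 14; Ge is in period 4, group 14; Cs is in period 6, group 1.
Removing the outermost electron gets harder across a period and easier down a group.
These span different periods and groups, so the two trends combine.
Li > Cs: they share group 1; the group trend gives Li the larger value.
Ge > Li: the two effects oppose for this pair; the across-period effect wins (762 vs 520 kJ/mol).
Si > Ge: they share group 14; the group trend gives Si the larger value.
F > Si: both effects reinforce here, so F is clearly the higher of the two.
He > F: both effects reinforce here, so He is clearly the higher of the two.
For reference (kJ/mol): He 2372, Li 520, F 1681, Si 786, Ge 762, Cs 376.
So from lowest to highest: Cs < Li < Ge < Si < F < He.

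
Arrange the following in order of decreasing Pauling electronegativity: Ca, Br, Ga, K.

Br, Ga, Ca, K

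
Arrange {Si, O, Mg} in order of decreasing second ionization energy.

O, Si, Mg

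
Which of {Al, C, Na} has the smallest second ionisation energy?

Al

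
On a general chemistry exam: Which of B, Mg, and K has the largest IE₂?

K

The second ionization energy removes an electron from the +1 ion. For each element: B⁺ still has 2 valence electrons; Mg⁺ still has 1 valence electron; K⁺ is the bare [Ar] core.
Pulling an electron out of a noble-gas core costs far more than removing a remaining valence electron, so K sits at the high end of IE_2.
Valence configurations: B⁺ [He]2s², Mg⁺ [Ne]3s¹.
Tabulated IE_2 (kJ/mol): B 2427, Mg 1451, K 3052.
Overall IE_2 order: Mg < B < K.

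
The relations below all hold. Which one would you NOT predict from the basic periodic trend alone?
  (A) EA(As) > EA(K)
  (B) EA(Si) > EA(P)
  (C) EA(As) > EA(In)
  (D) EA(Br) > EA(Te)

The general trend: electron affinity increases across a period and decreases down a group.
(A) As (period 4, group 15) vs K (period 4, group 1): the stated order agrees with the simple trend.
(B) Si (period 3, group 14) vs P (period 3, group 15): the stated order contradicts the simple trend.
(C) As (period 4, group 15) vs In (period 5, group 13): the stated order agrees with the simple trend.
(D) Br (period 4, group 17) vs Te (period 5, group 16): the stated order agrees with the simple trend.
The exception is (B): adding an electron to P's half-filled 3p³ is unfavourable, so Si (3p²) has the more exothermic EA.

(B)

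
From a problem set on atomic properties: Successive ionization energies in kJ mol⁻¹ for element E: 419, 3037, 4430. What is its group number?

Group 1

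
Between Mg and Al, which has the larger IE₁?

Mg

IE₁ increases left→right with effective nuclear charge and decreases top→bottom as the valence shell moves farther out.
All lie in period 3; the across-period trend (first ionization energy increases left to right) applies, with the exception below.
Note the exception: Mg has a higher first ionization energy than Al, contrary to the simple trend — Al's single 3p electron is easier to remove than one from Mg's filled 3s².
Tabulated first ionization energy (kJ/mol): Mg 738, Al 578.
So Mg has the larger IE₁ (Mg > Al).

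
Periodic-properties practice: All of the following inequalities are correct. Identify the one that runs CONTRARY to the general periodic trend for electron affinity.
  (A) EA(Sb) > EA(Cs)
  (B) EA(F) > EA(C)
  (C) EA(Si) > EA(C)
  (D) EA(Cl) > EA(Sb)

(C)

The general trend: electron affinity increases across a period and decreases down a group.
(A) Sb (period 5, group 15) vs Cs (period 6, group 1): the stated order agrees with the simple trend.
(B) F (period 2, group 17) vs C (period 2, group 14): the stated order agrees with the simple trend.
(C) Si (period 3, group 14) vs C (period 2, group 14): the stated order contradicts the simple trend.
(D) Cl (period 3, group 17) vs Sb (period 5, group 15): the stated order agrees with the simple trend.
The exception is (C): Si's larger, more diffuse 3p orbitals accept an added electron slightly more readily than C's compact 2p.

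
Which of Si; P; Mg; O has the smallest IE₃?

Consider each +2 ion: Si²⁺ still has 2 valence electrons; P²⁺ still has 3 valence electrons; Mg²⁺ is the bare [Ne] core; O²⁺ still has 4 valence electrons.
Pulling an electron out of a noble-gas core costs far more than removing a remaining valence electron, so Mg sits at the high end of IE_3.
Valence configurations: Si²⁺ [Ne]3s², P²⁺ [Ne]3s²3p¹, O²⁺ [He]2s²2p².
P²⁺ loses a lone 3p electron whereas Si²⁺ must break into a filled 3s² pair, so IE_3(Si) > IE_3(P) even though P has the higher nuclear charge.
Tabulated IE_3 (kJ/mol): Si 3232, P 2914, Mg 7733, O 5300.
So the third ionization energies run P < Si < O < Mg.

P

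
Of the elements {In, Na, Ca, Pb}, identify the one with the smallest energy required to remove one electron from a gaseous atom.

Na

Na is in period 3, group 1; Ca is in period 4, group 2; In is in period 5, group 13; Pb is in period 6, group 14.
IE₁ increases left→right with effective nuclear charge and decreases top→bottom as the valence shell moves farther out.
A diagonal step moves right (one effect) and down (the opposite effect) at once.
In > Na: period and group pull opposite ways; the across-period shift dominates (558 vs 496 kJ/mol).
Ca > In: the two effects oppose for this pair; the down-group effect wins (590 vs 558 kJ/mol).
Pb > Ca: the two effects oppose for this pair; the across-period effect wins (716 vs 590 kJ/mol).
Tabulated first ionization energy (kJ/mol): Na 496, Ca 590, In 558, Pb 716.
The smallest energy required to remove one electron from a gaseous atom among these belongs to Na.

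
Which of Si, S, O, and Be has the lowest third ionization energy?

Consider each +2 ion: Si²⁺ still has 2 valence electrons; S²⁺ still has 4 valence electrons; O²⁺ still has 4 valence electrons; Be²⁺ is the bare [He] core.
Pulling an electron out of a noble-gas core costs far more than removing a remaining valence electron, so Be sits at the high end of IE_3.
Valence configurations: Si²⁺ [Ne]3s², S²⁺ [Ne]3s²3p², O²⁺ [He]2s²2p².
Approximate IE_3 values (kJ/mol): Si 3232, S 3357, O 5300, Be 14849.
Hence IE_3: Si < S < O < Be.

Si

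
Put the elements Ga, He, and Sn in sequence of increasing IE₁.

He is in period 1, group 18; Ga is in period 4, group 13; Sn is in period 5, group 14.
IE₁ increases left→right with effective nuclear charge and decreases top→bottom as the valence shell moves farther out.
These span different periods and groups, so the two trends combine.
Sn > Ga: the two effects oppose for this pair; the across-period effect wins (709 vs 579 kJ/mol).
He > Sn: relative to Sn, both the across-period and down-group shifts push He's first ionization energy up.
For reference (kJ/mol): He 2372, Ga 579, Sn 709.
So from lowest to highest: Ga < Sn < He.

Ga, Sn, He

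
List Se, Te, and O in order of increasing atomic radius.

O is in period 2, group 16; Se is in period 4, group 16; Te is in period 5, group 16.
Atomic radius shrinks across a period as nuclear charge pulls the same shell inward, and grows down a group as new shells are added.
All are in group 16, so atomic radius increases down the group.
So from smallest to largest: O < Se < Te.

O < Se < Te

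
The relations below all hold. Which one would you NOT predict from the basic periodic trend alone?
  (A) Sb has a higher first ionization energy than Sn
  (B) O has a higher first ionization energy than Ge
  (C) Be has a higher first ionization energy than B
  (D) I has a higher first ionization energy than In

(C)

The general trend: first ionization energy increases across a period and decreases down a group.
(A) Sb (period 5, group 15) vs Sn (period 5, group 14): the stated order agrees with the simple trend.
(B) O (period 2, group 16) vs Ge (period 4, group 14): the stated order agrees with the simple trend.
(C) Be (period 2, group 2) vs B (period 2, group 13): the stated order contradicts the simple trend.
(D) I (period 5, group 17) vs In (period 5, group 13): the stated order agrees with the simple trend.
The exception is (C): removing B's lone 2p electron is easier than breaking Be's filled 2s².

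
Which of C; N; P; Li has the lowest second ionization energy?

After 1 electron has been removed, what remains? C⁺ still has 3 valence electrons; N⁺ still has 4 valence electrons; P⁺ still has 4 valence electrons; Li⁺ is the bare [He] core.
Pulling an electron out of a noble-gas core costs far more than removing a remaining valence electron, so Li sits at the high end of IE_2.
Valence configurations: C⁺ [He]2s²2p¹, N⁺ [He]2s²2p², P⁺ [Ne]3s²3p².
Tabulated IE_2 (kJ/mol): C 2353, N 2856, P 1907, Li 7298.
Putting it together, IE_2: P < C < N < Li.

P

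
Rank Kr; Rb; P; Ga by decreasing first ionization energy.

P is in period 3, group 15; Ga is in period 4, group 13; Kr is in period 4, group 18; Rb is in period 5, group 1.
IE₁ increases left→right with effective nuclear charge and decreases top→bottom as the valence shell moves farther out.
Here both period and group differ, so the two effects have to be weighed against each other.
Ga > Rb: both effects reinforce here, so Ga is clearly the higher of the two.
P > Ga: relative to Ga, both the across-period and down-group shifts push P's first ionization energy up.
Kr > P: period and group pull opposite ways; the across-period shift dominates (1351 vs 1012 kJ/mol).
For reference (kJ/mol): P 1012, Ga 579, Kr 1351, Rb 403.
So from highest to lowest: Kr > P > Ga > Rb.

Kr, P, Ga, Rb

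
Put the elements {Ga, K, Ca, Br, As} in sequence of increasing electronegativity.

K < Ca < Ga < As < Br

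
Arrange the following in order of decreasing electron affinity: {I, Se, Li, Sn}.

I > Se > Sn > Li

Li is in period 2, group 1; Se is in period 4, group 16; Sn is in period 5, group 14; I is in period 5, group 17.
Electron affinity generally becomes more exothermic across a period toward the halogens and less exothermic down a group.
These span different periods and groups, so the two trends combine.
Sn > Li: the two effects oppose for this pair; the across-period effect wins (107 vs 60 kJ/mol).
Se > Sn: relative to Sn, both the across-period and down-group shifts push Se's electron affinity up.
I > Se: period and group pull opposite ways; the across-period shift dominates (295 vs 195 kJ/mol).
For reference (kJ/mol): Li 60, Se 195, Sn 107, I 295.
So from highest to lowest: I > Se > Sn > Li.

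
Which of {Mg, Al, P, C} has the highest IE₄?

The fourth ionization energy removes an electron from the +3 ion. For each element: Mg³⁺ is already 1 electron into the core; Al³⁺ is the bare [Ne] core; P³⁺ still has 2 valence electrons; C³⁺ still has 1 valence electron.
Pulling an electron out of a noble-gas core costs far more than removing a remaining valence electron, so Mg and Al sit at the high end of IE_4.
Valence configurations: P³⁺ [Ne]3s², C³⁺ [He]2s¹.
The numbers (kJ/mol): Mg 10543, Al 11577, P 4964, C 6223.
Hence IE_4: P < C < Mg < Al.

Al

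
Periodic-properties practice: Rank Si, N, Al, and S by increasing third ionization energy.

Al, Si, S, N

After 2 electrons have been removed, what remains? Si²⁺ still has 2 valence electrons; N²⁺ still has 3 valence electrons; Al²⁺ still has 1 valence electron; S²⁺ still has 4 valence electrons.
All are still removing valence electrons, so compare the +2 ions as you would atoms: IE_3 generally rises across a period (higher Z_eff) and falls down a group (larger shell), subject to the usual subshell exceptions.
Valence configurations: Si²⁺ [Ne]3s², N²⁺ [He]2s²2p¹, Al²⁺ [Ne]3s¹, S²⁺ [Ne]3s²3p².
Approximate IE_3 values (kJ/mol): Si 3232, N 4578, Al 2745, S 3357.
Overall IE_3 order: Al < Si < S < N.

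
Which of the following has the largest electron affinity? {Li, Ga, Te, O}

Te

Li is in period 2, group 1; O is in period 2, group 16; Ga is in period 4, group 13; Te is in period 5, group 16.
Adding an electron releases more energy for atoms nearer the top right (short of the noble gases).
Here both period and group differ, so the two effects have to be weighed against each other.
Li > Ga: the two effects oppose for this pair; the down-group effect wins (60 vs 29 kJ/mol).
O > Li: both are in period 2; the period trend gives O the larger value.
Te > O: this pair runs against the simple trend — see the exception note.
Note the exception: Te has a higher electron affinity than O, contrary to the simple trend — O's compact 2p subshell gives strong electron–electron repulsion on the added electron.
Approximate values (kJ/mol): Li 60, O 141, Ga 29, Te 190.
The largest electron affinity among these belongs to Te.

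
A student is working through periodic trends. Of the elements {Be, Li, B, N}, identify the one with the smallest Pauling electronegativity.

Li

Li is in period 2, group 1; Be is in period 2, group 2; B is in period 2, group 13; N is in period 2, group 15.
Smaller atoms with higher effective nuclear charge are more electronegative.
All lie in period 2, so electronegativity increases left to right.
The smallest Pauling electronegativity among these belongs to Li.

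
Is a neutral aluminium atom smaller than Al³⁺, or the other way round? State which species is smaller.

Al³⁺

Forming Al³⁺ removes 3 electrons from Al. Fewer electrons for the same nuclear charge means less shielding and a higher Z_eff on the remaining electrons, and for main-group metals the entire outer shell is lost.
A cation is smaller than its parent atom: Al³⁺ < Al.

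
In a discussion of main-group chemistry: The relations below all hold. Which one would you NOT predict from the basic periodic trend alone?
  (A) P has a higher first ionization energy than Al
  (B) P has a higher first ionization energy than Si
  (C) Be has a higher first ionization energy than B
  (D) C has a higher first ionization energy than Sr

(C)

The general trend: first ionization energy increases across a period and decreases down a group.
(A) P (period 3, group 15) vs Al (period 3, group 13): the stated order agrees with the simple trend.
(B) P (period 3, group 15) vs Si (period 3, group 14): the stated order agrees with the simple trend.
(C) Be (period 2, group 2) vs B (period 2, group 13): the stated order contradicts the simple trend.
(D) C (period 2, group 14) vs Sr (period 5, group 2): the stated order agrees with the simple trend.
The exception is (C): removing B's lone 2p electron is easier than breaking Be's filled 2s².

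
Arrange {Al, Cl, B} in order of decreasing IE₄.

B, Al, Cl

IE_4 is the cost of taking one more electron from the +3 cation: Al³⁺ is the bare [Ne] core; Cl³⁺ still has 4 valence electrons; B³⁺ is the bare [He] core.
Pulling an electron out of a noble-gas core costs far more than removing a remaining valence electron, so Al and B sit at the high end of IE_4.
Tabulated IE_4 (kJ/mol): Al 11577, Cl 5159, B 25026.
Overall IE_4 order: Cl < Al < B.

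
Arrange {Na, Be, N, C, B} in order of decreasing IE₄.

IE_4 is the cost of taking one more electron from the +3 cation: Na³⁺ is already 2 electrons into the core; Be³⁺ is already 1 electron into the core; N³⁺ still has 2 valence electrons; C³⁺ still has 1 valence electron; B³⁺ is the bare [He] core.
Core electrons are held far more tightly than valence electrons, so Na, Be and B top the IE_4 order.
Valence configurations: N³⁺ [He]2s², C³⁺ [He]2s¹.
Tabulated IE_4 (kJ/mol): Na 9543, Be 21007, N 7475, C 6223, B 25026.
So the fourth ionization energies run C < N < Na < Be < B.

B > Be > Na > N > C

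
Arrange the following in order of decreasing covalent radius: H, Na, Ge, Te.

Na > Te > Ge > H

H is in period 1, group 1; Na is in period 3, group 1; Ge is in period 4, group 14; Te is in period 5, group 16.
Across a period the added protons contract the valence shell; down a group each new principal shell makes the atom larger.
Neither a single period nor a single group — weigh both effects.
Ge > H: the two effects oppose for this pair; the down-group effect wins (121 vs 32 pm).
Te > Ge: period and group pull opposite ways; the down-group shift dominates (136 vs 121 pm).
Na > Te: period and group pull opposite ways; the across-period shift dominates (155 vs 136 pm).
For reference (pm): H 32, Na 155, Ge 121, Te 136.
So from largest to smallest: Na > Te > Ge > H.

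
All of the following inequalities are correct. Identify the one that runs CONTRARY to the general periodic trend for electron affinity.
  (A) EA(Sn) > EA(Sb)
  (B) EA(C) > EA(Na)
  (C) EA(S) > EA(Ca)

(A)

The general trend: electron affinity increases across a period and decreases down a group.
(A) Sn (period 5, group 14) vs Sb (period 5, group 15): the stated order contradicts the simple trend.
(B) C (period 2, group 14) vs Na (period 3, group 1): the stated order agrees with the simple trend.
(C) S (period 3, group 16) vs Ca (period 4, group 2): the stated order agrees with the simple trend.
The exception is (A): adding an electron to Sb's half-filled 5p³ is unfavourable, so Sn has the more exothermic EA.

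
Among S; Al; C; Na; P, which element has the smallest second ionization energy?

Al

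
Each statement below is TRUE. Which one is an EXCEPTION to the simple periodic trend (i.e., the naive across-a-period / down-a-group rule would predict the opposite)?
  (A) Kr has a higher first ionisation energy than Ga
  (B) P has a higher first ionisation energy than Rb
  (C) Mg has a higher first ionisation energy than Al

(C)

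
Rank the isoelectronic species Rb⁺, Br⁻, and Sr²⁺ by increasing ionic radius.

Sr²⁺, Rb⁺, Br⁻

All of these have 36 electrons, so size is governed by nuclear charge alone: the more protons, the stronger the pull on the same electron cloud, and the smaller the ion.
Nuclear charges: Sr²⁺ (Z=38), Rb⁺ (Z=37), Br⁻ (Z=35).
Smallest to largest: Sr²⁺ < Rb⁺ < Br⁻.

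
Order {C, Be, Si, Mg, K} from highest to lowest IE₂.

K > C > Be > Si > Mg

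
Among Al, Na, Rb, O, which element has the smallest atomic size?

O is in period 2, group 16; Na is in period 3, group 1; Al is in period 3, group 13; Rb is in period 5, group 1.
Atomic radius shrinks across a period as nuclear charge pulls the same shell inward, and grows down a group as new shells are added.
Here both period and group differ, so the two effects have to be weighed against each other.
Al > O: relative to O, both the across-period and down-group shifts push Al's atomic radius up.
Na > Al: Na lies to the left of Al in period 3, so the across-period effect alone puts Na larger.
Rb > Na: Rb sits below Na in group 1, so the down-group effect alone puts Rb larger.
Approximate values (pm): O 63, Na 155, Al 126, Rb 210.
The smallest atomic size among these belongs to O.

O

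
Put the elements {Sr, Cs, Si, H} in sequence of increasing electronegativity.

H is in period 1, group 1; Si is in period 3, group 14; Sr is in period 5, group 2; Cs is in period 6, group 1.
Atoms toward the upper right of the periodic table pull bonding electrons most strongly.
These span different periods and groups, so the two trends combine.
Sr > Cs: both effects reinforce here, so Sr is clearly the higher of the two.
Si > Sr: relative to Sr, both the across-period and down-group shifts push Si's electronegativity up.
H > Si: period and group pull opposite ways; the down-group shift dominates (2.20 vs 1.90).
For reference (Pauling): H 2.20, Si 1.90, Sr 0.95, Cs 0.79.
So from lowest to highest: Cs < Sr < Si < H.

Cs, Sr, Si, H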